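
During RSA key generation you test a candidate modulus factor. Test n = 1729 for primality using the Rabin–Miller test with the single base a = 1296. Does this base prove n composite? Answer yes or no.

n − 1 = 1728 = 2^6 · 27, so s = 6 and d = 27.
By repeated squaring, 1296^27 ≡ 1 (mod 1729).
x_0 = 1296^27 mod 1729 = 1.
x_0 = 1, so 1296 is not a witness.

no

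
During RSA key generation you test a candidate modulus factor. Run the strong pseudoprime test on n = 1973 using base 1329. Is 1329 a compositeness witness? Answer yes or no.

n − 1 = 1972 = 2^2 · 493, so s = 2 and d = 493.
Repeated squaring mod 1973: 1329^1 ≡ 1329, 1329^2 ≡ 406, 1329^4 ≡ 1077, 1329^8 ≡ 1778, 1329^16 ≡ 538, 1329^32 ≡ 1386, 1329^64 ≡ 1267, 1329^128 ≡ 1240, 1329^256 ≡ 633.
493 = 256 + 128 + 64 + 32 + 8 + 4 + 1, so 1329^493 ≡ 633·1240·1267·1386·1778·1077·1329 ≡ 259 (mod 1973).
x_0 = 1329^493 mod 1973 = 259.
x_0 is neither 1 nor 1972, so continue squaring.
x_1 = 259^2 mod 1973 = 1972.
x_1 ≡ −1, so 1329 is not a witness.

no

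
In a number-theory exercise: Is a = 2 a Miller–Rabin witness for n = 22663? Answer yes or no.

n − 1 = 22662 = 2^1 · 11331, so s = 1 and d = 11331.
x_0 = 2^11331 mod 22663 = 20147.
x_0 ∉ {1, 22662} and s = 1, so 2 is a Miller–Rabin witness and 22663 is composite.

yes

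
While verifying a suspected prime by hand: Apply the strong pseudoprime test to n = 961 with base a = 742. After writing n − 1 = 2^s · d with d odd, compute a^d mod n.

n − 1 = 960 = 2^6 · 15, so s = 6 and d = 15.
742^15 mod 961 = 681.

681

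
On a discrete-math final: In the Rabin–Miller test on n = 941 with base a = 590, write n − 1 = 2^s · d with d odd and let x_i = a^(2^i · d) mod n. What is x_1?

n − 1 = 940 = 2^2 · 235, so s = 2 and d = 235.
x_0 = 590^235 mod 941 = 1.
x_1 = 1^2 mod 941 = 1.

1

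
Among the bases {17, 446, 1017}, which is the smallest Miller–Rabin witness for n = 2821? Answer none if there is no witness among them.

n − 1 = 2820 = 2^2 · 705, so s = 2 and d = 705.
Base 17: x_0 = 17^705 mod 2821 = 2820. x_0 = 2820 ≡ −1, so 17 is not a witness.
Base 446: x_0 = 446^705 mod 2821 = 2820. x_0 = 2820 ≡ −1, so 446 is not a witness.
Base 1017: x_0 = 1017^705 mod 2821 = 1. x_0 = 1, so 1017 is not a witness.
No listed base is a witness for 2821.

none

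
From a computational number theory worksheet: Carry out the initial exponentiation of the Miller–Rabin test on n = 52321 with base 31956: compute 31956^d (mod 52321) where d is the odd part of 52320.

n − 1 = 52320 = 2^5 · 1635, so s = 5 and d = 1635.
Repeated squaring mod 52321: 31956^1 ≡ 31956, 31956^2 ≡ 36979, 31956^4 ≡ 37106, 31956^8 ≡ 28121, 31956^16 ≡ 11047, 31956^32 ≡ 23637, 31956^64 ≡ 24131, 31956^128 ≡ 24752, 31956^256 ≡ 34915, 31956^512 ≡ 30246, 31956^1024 ≡ 40152.
1635 = 1024 + 512 + 64 + 32 + 2 + 1, so 31956^1635 ≡ 40152·30246·24131·23637·36979·31956 ≡ 49966 (mod 52321).

49966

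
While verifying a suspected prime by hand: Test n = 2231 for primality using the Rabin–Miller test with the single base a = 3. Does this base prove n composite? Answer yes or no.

n − 1 = 2230 = 2^1 · 1115, so s = 1 and d = 1115.
Repeated squaring mod 2231: 3^1 ≡ 3, 3^2 ≡ 9, 3^4 ≡ 81, 3^8 ≡ 2099, 3^16 ≡ 1807, 3^32 ≡ 1296, 3^64 ≡ 1904, 3^128 ≡ 2072, 3^256 ≡ 740, 3^512 ≡ 1005, 3^1024 ≡ 1613.
1115 = 1024 + 64 + 16 + 8 + 2 + 1, so 3^1115 ≡ 1613·1904·1807·2099·9·3 ≡ 219 (mod 2231).
x_0 = 3^1115 mod 2231 = 219.
x_0 ∉ {1, 2230} and s = 1, so 3 is a Miller–Rabin witness and 2231 is composite.

yes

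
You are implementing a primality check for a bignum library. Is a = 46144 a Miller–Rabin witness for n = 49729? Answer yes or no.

no

n − 1 = 49728 = 2^6 · 777, so s = 6 and d = 777.
x_0 = 46144^777 mod 49729 = 49728.
x_0 = 49728 ≡ −1, so 46144 is not a witness.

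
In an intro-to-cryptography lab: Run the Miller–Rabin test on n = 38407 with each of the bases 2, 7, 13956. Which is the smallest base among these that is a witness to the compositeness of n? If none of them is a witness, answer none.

n − 1 = 38406 = 2^1 · 19203, so s = 1 and d = 19203.
Base 2: x_0 = 2^19203 mod 38407 = 31467. x_0 ∉ {1, 38406} and s = 1, so 2 is a Miller–Rabin witness and 38407 is composite.
Base 7: x_0 = 7^19203 mod 38407 = 20222. x_0 ∉ {1, 38406} and s = 1, so 7 is a Miller–Rabin witness and 38407 is composite.
Base 13956: x_0 = 13956^19203 mod 38407 = 6595. x_0 ∉ {1, 38406} and s = 1, so 13956 is a Miller–Rabin witness and 38407 is composite.
The smallest witness among the given bases is 2.

2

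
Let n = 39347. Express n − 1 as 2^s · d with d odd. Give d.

Halving: 39346 → 19673; 19673 is odd.
So 39346 = 2^1 · 19673.

19673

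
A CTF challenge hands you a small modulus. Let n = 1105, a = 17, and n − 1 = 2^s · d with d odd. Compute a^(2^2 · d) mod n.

n − 1 = 1104 = 2^4 · 69, so s = 4 and d = 69.
x_0 = 17^69 mod 1105 = 272.
x_1 = 272^2 mod 1105 = 1054.
x_2 = 1054^2 mod 1105 = 391.

391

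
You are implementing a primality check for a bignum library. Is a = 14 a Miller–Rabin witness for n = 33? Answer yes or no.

n − 1 = 32 = 2^5 · 1, so s = 5 and d = 1.
x_0 = 14^1 mod 33 = 14.
x_0 is neither 1 nor 32, so continue squaring.
x_1 = 14^2 mod 33 = 31.
x_2 = 31^2 mod 33 = 4.
x_3 = 4^2 mod 33 = 16.
x_4 = 16^2 mod 33 = 25.
Reached i = s−1 = 4 without hitting −1: 14 is a Miller–Rabin witness and 33 is composite.

yes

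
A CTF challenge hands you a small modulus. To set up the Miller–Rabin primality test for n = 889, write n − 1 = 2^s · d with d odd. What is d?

111

Halving: 888 → 444 → 222 → 111; 111 is odd.
So 888 = 2^3 · 111.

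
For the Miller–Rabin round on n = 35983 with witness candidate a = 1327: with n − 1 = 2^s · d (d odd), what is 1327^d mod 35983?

1

n − 1 = 35982 = 2^1 · 17991, so s = 1 and d = 17991.
1327^17991 mod 35983 = 1.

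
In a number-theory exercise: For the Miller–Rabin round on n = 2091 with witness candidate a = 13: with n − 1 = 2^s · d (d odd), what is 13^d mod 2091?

1186

n − 1 = 2090 = 2^1 · 1045, so s = 1 and d = 1045.
Repeated squaring mod 2091: 13^1 ≡ 13, 13^2 ≡ 169, 13^4 ≡ 1378, 13^8 ≡ 256, 13^16 ≡ 715, 13^32 ≡ 1021, 13^64 ≡ 1123, 13^128 ≡ 256, 13^256 ≡ 715, 13^512 ≡ 1021, 13^1024 ≡ 1123.
1045 = 1024 + 16 + 4 + 1, so 13^1045 ≡ 1123·715·1378·13 ≡ 1186 (mod 2091).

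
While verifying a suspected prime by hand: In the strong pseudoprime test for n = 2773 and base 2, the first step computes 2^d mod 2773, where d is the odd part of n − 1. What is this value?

n − 1 = 2772 = 2^2 · 693, so s = 2 and d = 693.
2^693 mod 2773 = 1512.

1512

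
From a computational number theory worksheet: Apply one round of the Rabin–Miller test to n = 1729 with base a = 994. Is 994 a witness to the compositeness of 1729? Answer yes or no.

n − 1 = 1728 = 2^6 · 27, so s = 6 and d = 27.
x_0 = 994^27 mod 1729 = 476.
x_0 is neither 1 nor 1728, so continue squaring.
x_1 = 476^2 mod 1729 = 77.
x_2 = 77^2 mod 1729 = 742.
x_3 = 742^2 mod 1729 = 742.
x_4 = 742^2 mod 1729 = 742.
x_5 = 742^2 mod 1729 = 742.
Reached i = s−1 = 5 without hitting −1: 994 is a Miller–Rabin witness and 1729 is composite.

yes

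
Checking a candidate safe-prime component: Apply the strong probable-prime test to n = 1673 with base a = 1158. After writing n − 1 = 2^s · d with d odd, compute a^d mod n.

1076

n − 1 = 1672 = 2^3 · 209, so s = 3 and d = 209.
1158^209 mod 1673 = 1076.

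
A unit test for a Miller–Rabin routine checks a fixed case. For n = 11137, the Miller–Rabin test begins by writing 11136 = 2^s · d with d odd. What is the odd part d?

Halving: 11136 → 5568 → 2784 → 1392 → 696 → 348 → 174 → 87; 87 is odd.
So 11136 = 2^7 · 87.

87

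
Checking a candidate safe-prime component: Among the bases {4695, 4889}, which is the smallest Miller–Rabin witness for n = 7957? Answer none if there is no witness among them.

none

n − 1 = 7956 = 2^2 · 1989, so s = 2 and d = 1989.
Base 4695: x_0 = 4695^1989 mod 7957 = 5156. x_0 is neither 1 nor 7956, so continue squaring. x_1 = 5156^2 mod 7957 = 7956. x_1 ≡ −1, so 4695 is not a witness.
Base 4889: x_0 = 4889^1989 mod 7957 = 7956. x_0 = 7956 ≡ −1, so 4889 is not a witness.
No listed base is a witness for 7957.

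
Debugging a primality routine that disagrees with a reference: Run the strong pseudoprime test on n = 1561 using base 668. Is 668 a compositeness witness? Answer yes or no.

no

n − 1 = 1560 = 2^3 · 195, so s = 3 and d = 195.
x_0 = 668^195 mod 1561 = 1560.
x_0 = 1560 ≡ −1, so 668 is not a witness.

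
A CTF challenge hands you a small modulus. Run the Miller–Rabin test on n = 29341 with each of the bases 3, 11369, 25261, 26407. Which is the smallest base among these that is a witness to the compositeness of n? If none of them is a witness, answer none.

n − 1 = 29340 = 2^2 · 7335, so s = 2 and d = 7335.
Base 3: x_0 = 3^7335 mod 29341 = 22569. x_0 is neither 1 nor 29340, so continue squaring. x_1 = 22569^2 mod 29341 = 1. x_1 = 1 but x_0 ≠ ±1, a nontrivial square root of 1 — 3 is a witness and 29341 is composite.
Base 11369: x_0 = 11369^7335 mod 29341 = 23496. x_0 is neither 1 nor 29340, so continue squaring. x_1 = 23496^2 mod 29341 = 11101. Reached i = s−1 = 1 without hitting −1: 11369 is a Miller–Rabin witness and 29341 is composite.
Base 25261: x_0 = 25261^7335 mod 29341 = 16908. x_0 is neither 1 nor 29340, so continue squaring. x_1 = 16908^2 mod 29341 = 11101. Reached i = s−1 = 1 without hitting −1: 25261 is a Miller–Rabin witness and 29341 is composite.
Base 26407: x_0 = 26407^7335 mod 29341 = 14468. x_0 is neither 1 nor 29340, so continue squaring. x_1 = 14468^2 mod 29341 = 4330. Reached i = s−1 = 1 without hitting −1: 26407 is a Miller–Rabin witness and 29341 is composite.
The smallest witness among the given bases is 3.

3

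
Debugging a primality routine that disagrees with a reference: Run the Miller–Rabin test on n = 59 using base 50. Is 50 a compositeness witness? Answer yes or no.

no

n − 1 = 58 = 2^1 · 29, so s = 1 and d = 29.
By repeated squaring, 50^29 ≡ 58 (mod 59).
x_0 = 50^29 mod 59 = 58.
x_0 = 58 ≡ −1, so 50 is not a witness.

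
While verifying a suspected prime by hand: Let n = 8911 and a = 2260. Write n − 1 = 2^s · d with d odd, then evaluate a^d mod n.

n − 1 = 8910 = 2^1 · 4455, so s = 1 and d = 4455.
2260^4455 mod 8911 = 8644.

8644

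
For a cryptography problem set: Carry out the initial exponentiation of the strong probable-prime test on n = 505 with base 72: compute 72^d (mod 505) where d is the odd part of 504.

n − 1 = 504 = 2^3 · 63, so s = 3 and d = 63.
72^63 mod 505 = 268.

268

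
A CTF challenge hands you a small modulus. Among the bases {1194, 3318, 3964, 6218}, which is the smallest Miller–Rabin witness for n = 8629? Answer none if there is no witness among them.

none

n − 1 = 8628 = 2^2 · 2157, so s = 2 and d = 2157.
Base 1194: x_0 = 1194^2157 mod 8629 = 4123. x_0 is neither 1 nor 8628, so continue squaring. x_1 = 4123^2 mod 8629 = 8628. x_1 ≡ −1, so 1194 is not a witness.
Base 3318: x_0 = 3318^2157 mod 8629 = 8628. x_0 = 8628 ≡ −1, so 3318 is not a witness.
Base 3964: x_0 = 3964^2157 mod 8629 = 4506. x_0 is neither 1 nor 8628, so continue squaring. x_1 = 4506^2 mod 8629 = 8628. x_1 ≡ −1, so 3964 is not a witness.
Base 6218: x_0 = 6218^2157 mod 8629 = 4506. x_0 is neither 1 nor 8628, so continue squaring. x_1 = 4506^2 mod 8629 = 8628. x_1 ≡ −1, so 6218 is not a witness.
No listed base is a witness for 8629.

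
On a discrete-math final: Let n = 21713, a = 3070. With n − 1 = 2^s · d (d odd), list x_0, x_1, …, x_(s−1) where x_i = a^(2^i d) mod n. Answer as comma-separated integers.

127, 16129, 1188, 21712

n − 1 = 21712 = 2^4 · 1357, so s = 4 and d = 1357.
x_0 = 3070^1357 mod 21713 = 127.
x_1 = 127^2 mod 21713 = 16129.
x_2 = 16129^2 mod 21713 = 1188.
x_3 = 1188^2 mod 21713 = 21712.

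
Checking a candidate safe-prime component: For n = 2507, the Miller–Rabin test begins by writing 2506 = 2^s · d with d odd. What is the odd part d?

Halving: 2506 → 1253; 1253 is odd.
So 2506 = 2^1 · 1253.

1253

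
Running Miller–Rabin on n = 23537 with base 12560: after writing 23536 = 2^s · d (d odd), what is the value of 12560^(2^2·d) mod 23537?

n − 1 = 23536 = 2^4 · 1471, so s = 4 and d = 1471.
x_0 = 12560^1471 mod 23537 = 23148.
x_1 = 23148^2 mod 23537 = 10099.
x_2 = 10099^2 mod 23537 = 3980.

3980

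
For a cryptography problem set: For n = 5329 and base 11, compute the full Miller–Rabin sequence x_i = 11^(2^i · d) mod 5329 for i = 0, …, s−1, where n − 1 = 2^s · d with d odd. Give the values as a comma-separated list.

n − 1 = 5328 = 2^4 · 333, so s = 4 and d = 333.
x_0 = 11^333 mod 5329 = 51.
x_1 = 51^2 mod 5329 = 2601.
x_2 = 2601^2 mod 5329 = 2700.
x_3 = 2700^2 mod 5329 = 5257.

51, 2601, 2700, 5257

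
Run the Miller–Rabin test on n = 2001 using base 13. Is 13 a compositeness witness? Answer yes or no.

yes

n − 1 = 2000 = 2^4 · 125, so s = 4 and d = 125.
Repeated squaring mod 2001: 13^1 ≡ 13, 13^2 ≡ 169, 13^4 ≡ 547, 13^8 ≡ 1060, 13^16 ≡ 1039, 13^32 ≡ 982, 13^64 ≡ 1843.
125 = 64 + 32 + 16 + 8 + 4 + 1, so 13^125 ≡ 1843·982·1039·1060·547·13 ≡ 1720 (mod 2001).
x_0 = 13^125 mod 2001 = 1720.
x_0 is neither 1 nor 2000, so continue squaring.
x_1 = 1720^2 mod 2001 = 922.
x_2 = 922^2 mod 2001 = 1660.
x_3 = 1660^2 mod 2001 = 223.
Reached i = s−1 = 3 without hitting −1: 13 is a Miller–Rabin witness and 2001 is composite.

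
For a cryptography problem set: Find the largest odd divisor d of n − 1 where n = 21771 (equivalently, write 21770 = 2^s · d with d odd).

Halving: 21770 → 10885; 10885 is odd.
So 21770 = 2^1 · 10885.

10885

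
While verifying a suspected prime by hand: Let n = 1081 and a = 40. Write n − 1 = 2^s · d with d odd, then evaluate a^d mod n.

198

n − 1 = 1080 = 2^3 · 135, so s = 3 and d = 135.
40^135 mod 1081 = 198.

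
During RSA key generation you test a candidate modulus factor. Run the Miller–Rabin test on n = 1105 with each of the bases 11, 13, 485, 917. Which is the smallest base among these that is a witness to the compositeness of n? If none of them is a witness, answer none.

11

n − 1 = 1104 = 2^4 · 69, so s = 4 and d = 69.
Base 11: x_0 = 11^69 mod 1105 = 996. x_0 is neither 1 nor 1104, so continue squaring. x_1 = 996^2 mod 1105 = 831. x_2 = 831^2 mod 1105 = 1041. x_3 = 1041^2 mod 1105 = 781. Reached i = s−1 = 3 without hitting −1: 11 is a Miller–Rabin witness and 1105 is composite.
Base 13: x_0 = 13^69 mod 1105 = 13. x_0 is neither 1 nor 1104, so continue squaring. x_1 = 13^2 mod 1105 = 169. x_2 = 169^2 mod 1105 = 936. x_3 = 936^2 mod 1105 = 936. Reached i = s−1 = 3 without hitting −1: 13 is a Miller–Rabin witness and 1105 is composite.
Base 485: x_0 = 485^69 mod 1105 = 25. x_0 is neither 1 nor 1104, so continue squaring. x_1 = 25^2 mod 1105 = 625. x_2 = 625^2 mod 1105 = 560. x_3 = 560^2 mod 1105 = 885. Reached i = s−1 = 3 without hitting −1: 485 is a Miller–Rabin witness and 1105 is composite.
Base 917: x_0 = 917^69 mod 1105 = 1087. x_0 is neither 1 nor 1104, so continue squaring. x_1 = 1087^2 mod 1105 = 324. x_2 = 324^2 mod 1105 = 1. x_2 = 1 but x_1 ≠ ±1, a nontrivial square root of 1 — 917 is a witness and 1105 is composite.
The smallest witness among the given bases is 11.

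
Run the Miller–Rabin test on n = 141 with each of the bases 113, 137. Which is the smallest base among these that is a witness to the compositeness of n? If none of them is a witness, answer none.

n − 1 = 140 = 2^2 · 35, so s = 2 and d = 35.
Base 113: x_0 = 113^35 mod 141 = 107. x_0 is neither 1 nor 140, so continue squaring. x_1 = 107^2 mod 141 = 28. Reached i = s−1 = 1 without hitting −1: 113 is a Miller–Rabin witness and 141 is composite.
Base 137: x_0 = 137^35 mod 141 = 92. x_0 is neither 1 nor 140, so continue squaring. x_1 = 92^2 mod 141 = 4. Reached i = s−1 = 1 without hitting −1: 137 is a Miller–Rabin witness and 141 is composite.
The smallest witness among the given bases is 113.

113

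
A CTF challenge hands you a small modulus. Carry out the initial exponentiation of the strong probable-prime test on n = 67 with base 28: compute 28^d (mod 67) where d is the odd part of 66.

66

n − 1 = 66 = 2^1 · 33, so s = 1 and d = 33.
28^33 mod 67 = 66.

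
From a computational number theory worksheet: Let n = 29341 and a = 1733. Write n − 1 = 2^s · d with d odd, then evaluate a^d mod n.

5186

n − 1 = 29340 = 2^2 · 7335, so s = 2 and d = 7335.
1733^7335 mod 29341 = 5186.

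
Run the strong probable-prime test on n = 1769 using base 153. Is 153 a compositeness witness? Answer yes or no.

yes

n − 1 = 1768 = 2^3 · 221, so s = 3 and d = 221.
Repeated squaring mod 1769: 153^1 ≡ 153, 153^2 ≡ 412, 153^4 ≡ 1689, 153^8 ≡ 1093, 153^16 ≡ 574, 153^32 ≡ 442, 153^64 ≡ 774, 153^128 ≡ 1154.
221 = 128 + 64 + 16 + 8 + 4 + 1, so 153^221 ≡ 1154·774·574·1093·1689·153 ≡ 664 (mod 1769).
x_0 = 153^221 mod 1769 = 664.
x_0 is neither 1 nor 1768, so continue squaring.
x_1 = 664^2 mod 1769 = 415.
x_2 = 415^2 mod 1769 = 632.
Reached i = s−1 = 2 without hitting −1: 153 is a Miller–Rabin witness and 1769 is composite.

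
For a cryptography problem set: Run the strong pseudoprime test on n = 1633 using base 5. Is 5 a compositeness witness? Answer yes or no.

n − 1 = 1632 = 2^5 · 51, so s = 5 and d = 51.
x_0 = 5^51 mod 1633 = 431.
x_0 is neither 1 nor 1632, so continue squaring.
x_1 = 431^2 mod 1633 = 1232.
x_2 = 1232^2 mod 1633 = 767.
x_3 = 767^2 mod 1633 = 409.
x_4 = 409^2 mod 1633 = 715.
Reached i = s−1 = 4 without hitting −1: 5 is a Miller–Rabin witness and 1633 is composite.

yes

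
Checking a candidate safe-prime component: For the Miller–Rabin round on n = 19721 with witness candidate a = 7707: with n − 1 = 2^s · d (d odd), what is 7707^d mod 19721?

12422

n − 1 = 19720 = 2^3 · 2465, so s = 3 and d = 2465.
7707^2465 mod 19721 = 12422.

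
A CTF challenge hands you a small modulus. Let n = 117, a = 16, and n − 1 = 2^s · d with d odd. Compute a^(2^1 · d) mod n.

16

n − 1 = 116 = 2^2 · 29, so s = 2 and d = 29.
Repeated squaring mod 117: 16^1 ≡ 16, 16^2 ≡ 22, 16^4 ≡ 16, 16^8 ≡ 22, 16^16 ≡ 16.
29 = 16 + 8 + 4 + 1, so 16^29 ≡ 16·22·16·16 ≡ 22 (mod 117).
x_0 = 22.
x_1 = 22^2 mod 117 = 16.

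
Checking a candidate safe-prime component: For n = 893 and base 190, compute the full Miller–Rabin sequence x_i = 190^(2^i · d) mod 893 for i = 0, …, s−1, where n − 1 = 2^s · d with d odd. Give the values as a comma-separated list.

n − 1 = 892 = 2^2 · 223, so s = 2 and d = 223.
x_0 = 190^223 mod 893 = 817.
x_1 = 817^2 mod 893 = 418.

817, 418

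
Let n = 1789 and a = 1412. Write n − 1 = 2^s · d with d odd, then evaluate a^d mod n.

1065

n − 1 = 1788 = 2^2 · 447, so s = 2 and d = 447.
Repeated squaring mod 1789: 1412^1 ≡ 1412, 1412^2 ≡ 798, 1412^4 ≡ 1709, 1412^8 ≡ 1033, 1412^16 ≡ 845, 1412^32 ≡ 214, 1412^64 ≡ 1071, 1412^128 ≡ 292, 1412^256 ≡ 1181.
447 = 256 + 128 + 32 + 16 + 8 + 4 + 2 + 1, so 1412^447 ≡ 1181·292·214·845·1033·1709·798·1412 ≡ 1065 (mod 1789).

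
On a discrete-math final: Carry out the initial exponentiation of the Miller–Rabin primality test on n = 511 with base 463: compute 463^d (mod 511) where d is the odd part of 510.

295

n − 1 = 510 = 2^1 · 255, so s = 1 and d = 255.
Repeated squaring mod 511: 463^1 ≡ 463, 463^2 ≡ 260, 463^4 ≡ 148, 463^8 ≡ 442, 463^16 ≡ 162, 463^32 ≡ 183, 463^64 ≡ 274, 463^128 ≡ 470.
255 = 128 + 64 + 32 + 16 + 8 + 4 + 2 + 1, so 463^255 ≡ 470·274·183·162·442·148·260·463 ≡ 295 (mod 511).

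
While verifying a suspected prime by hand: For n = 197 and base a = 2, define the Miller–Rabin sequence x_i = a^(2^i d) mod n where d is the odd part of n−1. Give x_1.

n − 1 = 196 = 2^2 · 49, so s = 2 and d = 49.
By repeated squaring, 2^49 ≡ 183 (mod 197).
x_0 = 183.
x_1 = 183^2 mod 197 = 196.

196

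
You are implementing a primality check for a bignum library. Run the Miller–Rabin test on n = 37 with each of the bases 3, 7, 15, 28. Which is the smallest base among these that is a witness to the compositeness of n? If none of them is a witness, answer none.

none

n − 1 = 36 = 2^2 · 9, so s = 2 and d = 9.
Base 3: x_0 = 3^9 mod 37 = 36. x_0 = 36 ≡ −1, so 3 is not a witness.
Base 7: x_0 = 7^9 mod 37 = 1. x_0 = 1, so 7 is not a witness.
Base 15: x_0 = 15^9 mod 37 = 31. x_0 is neither 1 nor 36, so continue squaring. x_1 = 31^2 mod 37 = 36. x_1 ≡ −1, so 15 is not a witness.
Base 28: x_0 = 28^9 mod 37 = 36. x_0 = 36 ≡ −1, so 28 is not a witness.
No listed base is a witness for 37.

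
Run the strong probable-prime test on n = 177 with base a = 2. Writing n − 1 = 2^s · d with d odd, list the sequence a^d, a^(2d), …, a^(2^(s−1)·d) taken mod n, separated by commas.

n − 1 = 176 = 2^4 · 11, so s = 4 and d = 11.
x_0 = 2^11 mod 177 = 101.
x_1 = 101^2 mod 177 = 112.
x_2 = 112^2 mod 177 = 154.
x_3 = 154^2 mod 177 = 175.

101, 112, 154, 175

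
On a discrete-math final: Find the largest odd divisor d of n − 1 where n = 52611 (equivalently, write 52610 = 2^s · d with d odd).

26305

Halving: 52610 → 26305; 26305 is odd.
So 52610 = 2^1 · 26305.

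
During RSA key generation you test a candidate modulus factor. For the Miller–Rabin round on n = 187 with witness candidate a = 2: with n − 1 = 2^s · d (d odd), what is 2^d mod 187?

151

n − 1 = 186 = 2^1 · 93, so s = 1 and d = 93.
2^93 mod 187 = 151.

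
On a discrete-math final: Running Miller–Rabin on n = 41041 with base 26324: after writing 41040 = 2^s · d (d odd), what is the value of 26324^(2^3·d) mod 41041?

1

n − 1 = 41040 = 2^4 · 2565, so s = 4 and d = 2565.
x_0 = 26324^2565 mod 41041 = 155.
x_1 = 155^2 mod 41041 = 24025.
x_2 = 24025^2 mod 41041 = 1.
x_3 = 1^2 mod 41041 = 1.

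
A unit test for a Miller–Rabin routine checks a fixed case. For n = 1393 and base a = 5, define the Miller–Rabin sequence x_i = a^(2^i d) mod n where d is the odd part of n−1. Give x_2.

1212

n − 1 = 1392 = 2^4 · 87, so s = 4 and d = 87.
Repeated squaring mod 1393: 5^1 ≡ 5, 5^2 ≡ 25, 5^4 ≡ 625, 5^8 ≡ 585, 5^16 ≡ 940, 5^32 ≡ 438, 5^64 ≡ 1003.
87 = 64 + 16 + 4 + 2 + 1, so 5^87 ≡ 1003·940·625·25·5 ≡ 1056 (mod 1393).
x_0 = 1056.
x_1 = 1056^2 mod 1393 = 736.
x_2 = 736^2 mod 1393 = 1212.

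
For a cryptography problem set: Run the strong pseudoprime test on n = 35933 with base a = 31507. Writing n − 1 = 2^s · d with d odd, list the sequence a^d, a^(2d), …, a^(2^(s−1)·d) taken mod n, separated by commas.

n − 1 = 35932 = 2^2 · 8983, so s = 2 and d = 8983.
x_0 = 31507^8983 mod 35933 = 1.
x_1 = 1^2 mod 35933 = 1.

1, 1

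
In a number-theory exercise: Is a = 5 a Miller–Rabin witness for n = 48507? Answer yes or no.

yes

n − 1 = 48506 = 2^1 · 24253, so s = 1 and d = 24253.
x_0 = 5^24253 mod 48507 = 19814.
x_0 ∉ {1, 48506} and s = 1, so 5 is a Miller–Rabin witness and 48507 is composite.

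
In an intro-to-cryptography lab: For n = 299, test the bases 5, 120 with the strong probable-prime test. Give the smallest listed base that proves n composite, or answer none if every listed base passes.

n − 1 = 298 = 2^1 · 149, so s = 1 and d = 149.
Base 5: x_0 = 5^149 mod 299 = 291. x_0 ∉ {1, 298} and s = 1, so 5 is a Miller–Rabin witness and 299 is composite.
Base 120: x_0 = 120^149 mod 299 = 61. x_0 ∉ {1, 298} and s = 1, so 120 is a Miller–Rabin witness and 299 is composite.
The smallest witness among the given bases is 5.

5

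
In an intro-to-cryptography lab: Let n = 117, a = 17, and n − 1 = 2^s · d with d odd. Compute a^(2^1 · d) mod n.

n − 1 = 116 = 2^2 · 29, so s = 2 and d = 29.
Repeated squaring mod 117: 17^1 ≡ 17, 17^2 ≡ 55, 17^4 ≡ 100, 17^8 ≡ 55, 17^16 ≡ 100.
29 = 16 + 8 + 4 + 1, so 17^29 ≡ 100·55·100·17 ≡ 62 (mod 117).
x_0 = 62.
x_1 = 62^2 mod 117 = 100.

100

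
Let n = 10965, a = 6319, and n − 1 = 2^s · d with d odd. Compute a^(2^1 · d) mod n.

n − 1 = 10964 = 2^2 · 2741, so s = 2 and d = 2741.
x_0 = 6319^2741 mod 10965 = 10594.
x_1 = 10594^2 mod 10965 = 6061.

6061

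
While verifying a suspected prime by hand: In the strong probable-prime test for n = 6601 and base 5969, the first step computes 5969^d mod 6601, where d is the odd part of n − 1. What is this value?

n − 1 = 6600 = 2^3 · 825, so s = 3 and d = 825.
5969^825 mod 6601 = 1749.

1749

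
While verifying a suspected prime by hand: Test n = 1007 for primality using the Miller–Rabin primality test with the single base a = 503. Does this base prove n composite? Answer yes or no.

n − 1 = 1006 = 2^1 · 503, so s = 1 and d = 503.
x_0 = 503^503 mod 1007 = 739.
x_0 ∉ {1, 1006} and s = 1, so 503 is a Miller–Rabin witness and 1007 is composite.

yes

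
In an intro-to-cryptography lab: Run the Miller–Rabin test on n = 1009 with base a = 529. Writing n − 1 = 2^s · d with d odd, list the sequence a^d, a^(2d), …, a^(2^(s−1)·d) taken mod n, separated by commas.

762, 469, 1008, 1

n − 1 = 1008 = 2^4 · 63, so s = 4 and d = 63.
x_0 = 529^63 mod 1009 = 762.
x_1 = 762^2 mod 1009 = 469.
x_2 = 469^2 mod 1009 = 1008.
x_3 = 1008^2 mod 1009 = 1.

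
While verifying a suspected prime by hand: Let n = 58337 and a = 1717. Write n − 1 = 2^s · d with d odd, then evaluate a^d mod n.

25324

n − 1 = 58336 = 2^5 · 1823, so s = 5 and d = 1823.
1717^1823 mod 58337 = 25324.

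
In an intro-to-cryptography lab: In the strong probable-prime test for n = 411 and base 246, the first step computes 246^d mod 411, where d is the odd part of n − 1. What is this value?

246

n − 1 = 410 = 2^1 · 205, so s = 1 and d = 205.
246^205 mod 411 = 246.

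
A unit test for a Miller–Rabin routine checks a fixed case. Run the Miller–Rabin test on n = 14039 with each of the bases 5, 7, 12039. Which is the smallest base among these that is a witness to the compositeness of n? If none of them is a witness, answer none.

5

n − 1 = 14038 = 2^1 · 7019, so s = 1 and d = 7019.
Base 5: x_0 = 5^7019 mod 14039 = 8319. x_0 ∉ {1, 14038} and s = 1, so 5 is a Miller–Rabin witness and 14039 is composite.
Base 7: x_0 = 7^7019 mod 14039 = 9102. x_0 ∉ {1, 14038} and s = 1, so 7 is a Miller–Rabin witness and 14039 is composite.
Base 12039: x_0 = 12039^7019 mod 14039 = 10534. x_0 ∉ {1, 14038} and s = 1, so 12039 is a Miller–Rabin witness and 14039 is composite.
The smallest witness among the given bases is 5.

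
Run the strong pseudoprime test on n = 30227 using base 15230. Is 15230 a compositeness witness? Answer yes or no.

n − 1 = 30226 = 2^1 · 15113, so s = 1 and d = 15113.
Repeated squaring mod 30227: 15230^1 ≡ 15230, 15230^2 ≡ 21129, 15230^4 ≡ 12078, 15230^8 ≡ 2582, 15230^16 ≡ 16784, 15230^32 ≡ 17243, 15230^64 ≡ 8277, 15230^128 ≡ 14347, 15230^256 ≡ 20766, 15230^512 ≡ 8374, 15230^1024 ≡ 27463, 15230^2048 ≡ 22492, 15230^4096 ≡ 10992, 15230^8192 ≡ 6745.
15113 = 8192 + 4096 + 2048 + 512 + 256 + 8 + 1, so 15230^15113 ≡ 6745·10992·22492·8374·20766·2582·15230 ≡ 20265 (mod 30227).
x_0 = 15230^15113 mod 30227 = 20265.
x_0 ∉ {1, 30226} and s = 1, so 15230 is a Miller–Rabin witness and 30227 is composite.

yes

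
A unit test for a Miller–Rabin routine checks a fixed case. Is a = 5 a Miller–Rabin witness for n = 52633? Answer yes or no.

yes

n − 1 = 52632 = 2^3 · 6579, so s = 3 and d = 6579.
Repeated squaring mod 52633: 5^1 ≡ 5, 5^2 ≡ 25, 5^4 ≡ 625, 5^8 ≡ 22194, 5^16 ≡ 34022, 5^32 ≡ 44181, 5^64 ≡ 13323, 5^128 ≡ 23853, 5^256 ≡ 2879, 5^512 ≡ 25260, 5^1024 ≡ 50374, 5^2048 ≡ 50313, 5^4096 ≡ 13834.
6579 = 4096 + 2048 + 256 + 128 + 32 + 16 + 2 + 1, so 5^6579 ≡ 13834·50313·2879·23853·44181·34022·25·5 ≡ 36770 (mod 52633).
x_0 = 5^6579 mod 52633 = 36770.
x_0 is neither 1 nor 52632, so continue squaring.
x_1 = 36770^2 mod 52633 = 49029.
x_2 = 49029^2 mod 52633 = 41098.
Reached i = s−1 = 2 without hitting −1: 5 is a Miller–Rabin witness and 52633 is composite.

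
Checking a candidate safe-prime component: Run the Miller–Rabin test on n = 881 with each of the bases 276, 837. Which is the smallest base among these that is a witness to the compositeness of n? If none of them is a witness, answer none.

n − 1 = 880 = 2^4 · 55, so s = 4 and d = 55.
Base 276: x_0 = 276^55 mod 881 = 219. x_0 is neither 1 nor 880, so continue squaring. x_1 = 219^2 mod 881 = 387. x_2 = 387^2 mod 881 = 880. x_2 ≡ −1, so 276 is not a witness.
Base 837: x_0 = 837^55 mod 881 = 662. x_0 is neither 1 nor 880, so continue squaring. x_1 = 662^2 mod 881 = 387. x_2 = 387^2 mod 881 = 880. x_2 ≡ −1, so 837 is not a witness.
No listed base is a witness for 881.

none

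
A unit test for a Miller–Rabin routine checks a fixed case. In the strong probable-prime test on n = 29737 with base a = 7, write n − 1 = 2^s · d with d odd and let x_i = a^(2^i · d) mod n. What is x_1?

n − 1 = 29736 = 2^3 · 3717, so s = 3 and d = 3717.
x_0 = 7^3717 mod 29737 = 7588.
x_1 = 7588^2 mod 29737 = 6912.

6912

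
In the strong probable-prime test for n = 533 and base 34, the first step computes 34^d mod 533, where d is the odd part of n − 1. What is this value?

398

n − 1 = 532 = 2^2 · 133, so s = 2 and d = 133.
34^133 mod 533 = 398.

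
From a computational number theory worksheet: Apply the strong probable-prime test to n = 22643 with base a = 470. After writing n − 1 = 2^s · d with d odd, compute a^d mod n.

n − 1 = 22642 = 2^1 · 11321, so s = 1 and d = 11321.
470^11321 mod 22643 = 22642.

22642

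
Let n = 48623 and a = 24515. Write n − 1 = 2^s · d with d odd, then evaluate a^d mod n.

n − 1 = 48622 = 2^1 · 24311, so s = 1 and d = 24311.
24515^24311 mod 48623 = 1.

1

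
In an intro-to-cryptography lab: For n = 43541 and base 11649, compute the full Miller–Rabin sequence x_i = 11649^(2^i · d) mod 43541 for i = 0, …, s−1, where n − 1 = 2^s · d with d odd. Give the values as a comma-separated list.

n − 1 = 43540 = 2^2 · 10885, so s = 2 and d = 10885.
x_0 = 11649^10885 mod 43541 = 15112.
x_1 = 15112^2 mod 43541 = 43540.

15112, 43540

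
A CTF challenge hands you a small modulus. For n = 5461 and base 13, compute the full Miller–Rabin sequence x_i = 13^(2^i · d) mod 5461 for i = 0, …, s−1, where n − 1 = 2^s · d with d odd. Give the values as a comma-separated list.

1377, 1162

n − 1 = 5460 = 2^2 · 1365, so s = 2 and d = 1365.
x_0 = 13^1365 mod 5461 = 1377.
x_1 = 1377^2 mod 5461 = 1162.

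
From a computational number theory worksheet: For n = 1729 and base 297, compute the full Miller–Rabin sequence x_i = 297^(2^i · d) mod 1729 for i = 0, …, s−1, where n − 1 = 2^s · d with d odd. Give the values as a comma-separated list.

n − 1 = 1728 = 2^6 · 27, so s = 6 and d = 27.
x_0 = 297^27 mod 1729 = 265.
x_1 = 265^2 mod 1729 = 1065.
x_2 = 1065^2 mod 1729 = 1.
x_3 = 1^2 mod 1729 = 1.
x_4 = 1^2 mod 1729 = 1.
x_5 = 1^2 mod 1729 = 1.

265, 1065, 1, 1, 1, 1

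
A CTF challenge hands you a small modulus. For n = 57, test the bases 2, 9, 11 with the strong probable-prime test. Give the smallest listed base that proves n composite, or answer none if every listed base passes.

2

n − 1 = 56 = 2^3 · 7, so s = 3 and d = 7.
Base 2: x_0 = 2^7 mod 57 = 14. x_0 is neither 1 nor 56, so continue squaring. x_1 = 14^2 mod 57 = 25. x_2 = 25^2 mod 57 = 55. Reached i = s−1 = 2 without hitting −1: 2 is a Miller–Rabin witness and 57 is composite.
Base 9: x_0 = 9^7 mod 57 = 42. x_0 is neither 1 nor 56, so continue squaring. x_1 = 42^2 mod 57 = 54. x_2 = 54^2 mod 57 = 9. Reached i = s−1 = 2 without hitting −1: 9 is a Miller–Rabin witness and 57 is composite.
Base 11: x_0 = 11^7 mod 57 = 11. x_0 is neither 1 nor 56, so continue squaring. x_1 = 11^2 mod 57 = 7. x_2 = 7^2 mod 57 = 49. Reached i = s−1 = 2 without hitting −1: 11 is a Miller–Rabin witness and 57 is composite.
The smallest witness among the given bases is 2.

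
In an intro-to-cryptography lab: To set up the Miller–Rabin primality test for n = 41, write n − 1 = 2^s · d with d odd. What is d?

Halving: 40 → 20 → 10 → 5; 5 is odd.
So 40 = 2^3 · 5.

5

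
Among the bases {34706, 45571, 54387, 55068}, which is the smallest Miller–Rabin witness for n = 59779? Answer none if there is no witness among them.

none

n − 1 = 59778 = 2^1 · 29889, so s = 1 and d = 29889.
Base 34706: x_0 = 34706^29889 mod 59779 = 59778. x_0 = 59778 ≡ −1, so 34706 is not a witness.
Base 45571: x_0 = 45571^29889 mod 59779 = 1. x_0 = 1, so 45571 is not a witness.
Base 54387: x_0 = 54387^29889 mod 59779 = 1. x_0 = 1, so 54387 is not a witness.
Base 55068: x_0 = 55068^29889 mod 59779 = 1. x_0 = 1, so 55068 is not a witness.
No listed base is a witness for 59779.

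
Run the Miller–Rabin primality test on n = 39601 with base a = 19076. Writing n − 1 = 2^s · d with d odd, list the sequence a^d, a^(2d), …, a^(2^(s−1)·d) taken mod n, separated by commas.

596, 38408, 37214, 34826

n − 1 = 39600 = 2^4 · 2475, so s = 4 and d = 2475.
x_0 = 19076^2475 mod 39601 = 596.
x_1 = 596^2 mod 39601 = 38408.
x_2 = 38408^2 mod 39601 = 37214.
x_3 = 37214^2 mod 39601 = 34826.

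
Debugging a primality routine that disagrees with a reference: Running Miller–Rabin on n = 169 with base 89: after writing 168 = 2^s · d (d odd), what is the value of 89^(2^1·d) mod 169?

168

n − 1 = 168 = 2^3 · 21, so s = 3 and d = 21.
x_0 = 89^21 mod 169 = 99.
x_1 = 99^2 mod 169 = 168.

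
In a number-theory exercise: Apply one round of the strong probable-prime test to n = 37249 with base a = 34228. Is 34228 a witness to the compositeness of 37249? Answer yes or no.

no

n − 1 = 37248 = 2^7 · 291, so s = 7 and d = 291.
x_0 = 34228^291 mod 37249 = 23808.
x_0 is neither 1 nor 37248, so continue squaring.
x_1 = 23808^2 mod 37249 = 2831.
x_2 = 2831^2 mod 37249 = 6026.
x_3 = 6026^2 mod 37249 = 32150.
x_4 = 32150^2 mod 37249 = 37248.
x_4 ≡ −1, so 34228 is not a witness.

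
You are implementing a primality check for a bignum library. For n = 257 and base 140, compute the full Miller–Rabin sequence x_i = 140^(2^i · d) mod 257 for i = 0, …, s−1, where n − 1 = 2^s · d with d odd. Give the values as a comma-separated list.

140, 68, 255, 4, 16, 256, 1, 1

n − 1 = 256 = 2^8 · 1, so s = 8 and d = 1.
x_0 = 140^1 mod 257 = 140.
x_1 = 140^2 mod 257 = 68.
x_2 = 68^2 mod 257 = 255.
x_3 = 255^2 mod 257 = 4.
x_4 = 4^2 mod 257 = 16.
x_5 = 16^2 mod 257 = 256.
x_6 = 256^2 mod 257 = 1.
x_7 = 1^2 mod 257 = 1.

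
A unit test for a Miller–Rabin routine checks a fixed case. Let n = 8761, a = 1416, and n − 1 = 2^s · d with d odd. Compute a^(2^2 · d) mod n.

1

n − 1 = 8760 = 2^3 · 1095, so s = 3 and d = 1095.
x_0 = 1416^1095 mod 8761 = 8760.
x_1 = 8760^2 mod 8761 = 1.
x_2 = 1^2 mod 8761 = 1.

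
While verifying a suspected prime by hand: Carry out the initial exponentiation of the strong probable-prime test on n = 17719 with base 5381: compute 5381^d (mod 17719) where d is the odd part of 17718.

n − 1 = 17718 = 2^1 · 8859, so s = 1 and d = 8859.
5381^8859 mod 17719 = 7188.

7188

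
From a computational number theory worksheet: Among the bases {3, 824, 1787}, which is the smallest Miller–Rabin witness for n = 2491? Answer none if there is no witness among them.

n − 1 = 2490 = 2^1 · 1245, so s = 1 and d = 1245.
Base 3: x_0 = 3^1245 mod 2491 = 638. x_0 ∉ {1, 2490} and s = 1, so 3 is a Miller–Rabin witness and 2491 is composite.
Base 824: x_0 = 824^1245 mod 2491 = 1384. x_0 ∉ {1, 2490} and s = 1, so 824 is a Miller–Rabin witness and 2491 is composite.
Base 1787: x_0 = 1787^1245 mod 2491 = 2304. x_0 ∉ {1, 2490} and s = 1, so 1787 is a Miller–Rabin witness and 2491 is composite.
The smallest witness among the given bases is 3.

3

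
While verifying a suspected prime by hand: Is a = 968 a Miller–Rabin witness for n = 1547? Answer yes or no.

n − 1 = 1546 = 2^1 · 773, so s = 1 and d = 773.
Repeated squaring mod 1547: 968^1 ≡ 968, 968^2 ≡ 1089, 968^4 ≡ 919, 968^8 ≡ 1446, 968^16 ≡ 919, 968^32 ≡ 1446, 968^64 ≡ 919, 968^128 ≡ 1446, 968^256 ≡ 919, 968^512 ≡ 1446.
773 = 512 + 256 + 4 + 1, so 968^773 ≡ 1446·919·919·968 ≡ 67 (mod 1547).
x_0 = 968^773 mod 1547 = 67.
x_0 ∉ {1, 1546} and s = 1, so 968 is a Miller–Rabin witness and 1547 is composite.

yes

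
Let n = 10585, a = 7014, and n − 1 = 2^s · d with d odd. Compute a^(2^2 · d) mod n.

1

n − 1 = 10584 = 2^3 · 1323, so s = 3 and d = 1323.
By repeated squaring, 7014^1323 ≡ 4699 (mod 10585).
x_0 = 4699.
x_1 = 4699^2 mod 10585 = 291.
x_2 = 291^2 mod 10585 = 1.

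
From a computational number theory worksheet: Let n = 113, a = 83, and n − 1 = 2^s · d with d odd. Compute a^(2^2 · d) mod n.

n − 1 = 112 = 2^4 · 7, so s = 4 and d = 7.
x_0 = 83^7 mod 113 = 112.
x_1 = 112^2 mod 113 = 1.
x_2 = 1^2 mod 113 = 1.

1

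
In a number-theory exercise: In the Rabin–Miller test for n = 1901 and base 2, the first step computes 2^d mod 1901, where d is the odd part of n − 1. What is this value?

n − 1 = 1900 = 2^2 · 475, so s = 2 and d = 475.
2^475 mod 1901 = 1683.

1683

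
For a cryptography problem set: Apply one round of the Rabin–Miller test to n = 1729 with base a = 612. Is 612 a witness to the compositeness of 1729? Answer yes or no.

n − 1 = 1728 = 2^6 · 27, so s = 6 and d = 27.
x_0 = 612^27 mod 1729 = 1483.
x_0 is neither 1 nor 1728, so continue squaring.
x_1 = 1483^2 mod 1729 = 1.
x_1 = 1 but x_0 ≠ ±1, a nontrivial square root of 1 — 612 is a witness and 1729 is composite.

yes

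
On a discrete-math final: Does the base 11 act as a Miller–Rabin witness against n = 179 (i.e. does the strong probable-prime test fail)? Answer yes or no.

no

n − 1 = 178 = 2^1 · 89, so s = 1 and d = 89.
x_0 = 11^89 mod 179 = 178.
x_0 = 178 ≡ −1, so 11 is not a witness.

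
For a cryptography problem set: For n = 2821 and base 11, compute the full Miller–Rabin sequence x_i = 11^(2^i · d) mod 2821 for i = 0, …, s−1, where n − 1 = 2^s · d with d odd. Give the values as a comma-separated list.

1828, 1520

n − 1 = 2820 = 2^2 · 705, so s = 2 and d = 705.
x_0 = 11^705 mod 2821 = 1828.
x_1 = 1828^2 mod 2821 = 1520.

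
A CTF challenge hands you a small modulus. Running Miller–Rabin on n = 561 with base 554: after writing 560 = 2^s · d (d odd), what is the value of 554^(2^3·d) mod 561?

67

n − 1 = 560 = 2^4 · 35, so s = 4 and d = 35.
x_0 = 554^35 mod 561 = 320.
x_1 = 320^2 mod 561 = 298.
x_2 = 298^2 mod 561 = 166.
x_3 = 166^2 mod 561 = 67.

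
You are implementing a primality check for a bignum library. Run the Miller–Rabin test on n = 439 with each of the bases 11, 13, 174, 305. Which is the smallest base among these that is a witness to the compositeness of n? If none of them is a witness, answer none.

none

n − 1 = 438 = 2^1 · 219, so s = 1 and d = 219.
Base 11: x_0 = 11^219 mod 439 = 1. x_0 = 1, so 11 is not a witness.
Base 13: x_0 = 13^219 mod 439 = 1. x_0 = 1, so 13 is not a witness.
Base 174: x_0 = 174^219 mod 439 = 438. x_0 = 438 ≡ −1, so 174 is not a witness.
Base 305: x_0 = 305^219 mod 439 = 1. x_0 = 1, so 305 is not a witness.
No listed base is a witness for 439.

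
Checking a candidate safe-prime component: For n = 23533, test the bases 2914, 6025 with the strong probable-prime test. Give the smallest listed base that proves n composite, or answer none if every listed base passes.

2914

n − 1 = 23532 = 2^2 · 5883, so s = 2 and d = 5883.
Base 2914: x_0 = 2914^5883 mod 23533 = 15658. x_0 is neither 1 nor 23532, so continue squaring. x_1 = 15658^2 mod 23533 = 6170. Reached i = s−1 = 1 without hitting −1: 2914 is a Miller–Rabin witness and 23533 is composite.
Base 6025: x_0 = 6025^5883 mod 23533 = 992. x_0 is neither 1 nor 23532, so continue squaring. x_1 = 992^2 mod 23533 = 19211. Reached i = s−1 = 1 without hitting −1: 6025 is a Miller–Rabin witness and 23533 is composite.
The smallest witness among the given bases is 2914.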